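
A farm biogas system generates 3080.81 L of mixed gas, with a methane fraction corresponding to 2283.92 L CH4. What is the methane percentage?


CH4% = V_CH4 / V_total * 100
= 2283.92 / 3080.81 * 100
= 74.1338%

74.1338%


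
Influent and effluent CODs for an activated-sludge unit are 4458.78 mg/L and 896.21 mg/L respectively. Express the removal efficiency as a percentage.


eta = (COD_in - COD_out) / COD_in * 100
= (4458.78 - 896.21) / 4458.78 * 100
= 79.9001%

79.9001%


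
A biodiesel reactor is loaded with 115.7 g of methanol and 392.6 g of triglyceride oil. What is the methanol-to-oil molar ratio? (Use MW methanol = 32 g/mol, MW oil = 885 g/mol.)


Molar ratio = n_MeOH / n_oil = (MeOH/32) / (oil/885) = (MeOH * 885) / (32 * oil)
= (115.7 * 885) / (32 * 392.6)
= 8.1504

8.1504


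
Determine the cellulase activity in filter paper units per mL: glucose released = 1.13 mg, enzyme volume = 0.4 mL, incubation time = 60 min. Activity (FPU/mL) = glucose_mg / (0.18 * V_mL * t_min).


Activity = glucose_mg / (0.18 mg/umol * V_mL * t_min)
= 1.13 / (0.18 * 0.4 * 60)
= 0.2616 FPU/mL

0.2616 FPU/mL


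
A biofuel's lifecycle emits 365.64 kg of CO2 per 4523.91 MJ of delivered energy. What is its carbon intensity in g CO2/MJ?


CI = CO2 * 1000 / E
= 365.64 * 1000 / 4523.91
= 80.8239 g CO2/MJ

80.8239 g CO2/MJ


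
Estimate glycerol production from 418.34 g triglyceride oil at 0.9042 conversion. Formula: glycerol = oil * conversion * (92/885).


glycerol = oil * conv * (92/885)
= 418.34 * 0.9042 * 92 / 885
= 39.3223 g

39.3223 g


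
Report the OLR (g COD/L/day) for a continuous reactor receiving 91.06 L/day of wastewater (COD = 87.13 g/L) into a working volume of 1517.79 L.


OLR = Q * S / V
= 91.06 * 87.13 / 1517.79
= 5.2274 g/L/day

5.2274 g/L/day


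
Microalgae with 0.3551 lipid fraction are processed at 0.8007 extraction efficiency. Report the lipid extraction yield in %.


Y = lipid_content * extraction_eff * 100
= 0.3551 * 0.8007 * 100
= 28.4329%

28.4329%


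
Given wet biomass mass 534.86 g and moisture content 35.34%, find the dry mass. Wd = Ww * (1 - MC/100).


Wd = Ww * (1 - MC/100)
= 534.86 * (1 - 35.34/100)
= 345.8405 g

345.8405 g


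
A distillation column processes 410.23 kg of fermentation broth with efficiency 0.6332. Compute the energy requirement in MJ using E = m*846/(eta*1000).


E = m * 846 / (eta * 1000)
= 410.23 * 846 / (0.6332 * 1000)
= 548.0963 MJ

548.0963 MJ


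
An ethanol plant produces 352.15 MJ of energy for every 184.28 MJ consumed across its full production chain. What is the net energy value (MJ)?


NEV = E_out - E_in
= 352.15 - 184.28
= 167.8700 MJ

167.8700 MJ


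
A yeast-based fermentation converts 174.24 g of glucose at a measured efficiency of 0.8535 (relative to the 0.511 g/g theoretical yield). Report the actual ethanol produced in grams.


Actual ethanol: m = 0.511 * 174.24 * 0.8535
m = 75.9928 g

75.9928 g


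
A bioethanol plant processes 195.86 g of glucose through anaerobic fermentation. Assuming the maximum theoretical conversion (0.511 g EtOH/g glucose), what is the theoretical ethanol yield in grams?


Theoretical ethanol yield: m_EtOH = 0.511 * m_glucose
m_EtOH = 0.511 * 195.86 = 100.0845 g

100.0845 g


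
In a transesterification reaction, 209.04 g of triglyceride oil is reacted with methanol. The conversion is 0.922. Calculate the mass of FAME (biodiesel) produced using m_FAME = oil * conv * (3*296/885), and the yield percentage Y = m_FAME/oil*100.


m_FAME = oil * conv * (3 * 296 / 885) = oil * conv * (888/885)
= 209.04 * 0.922 * 888 / 885
= 193.3882 g
Y = m_FAME / oil * 100 = conv * (888/885) * 100
= 0.922 * 888 / 885 * 100
= 92.51%

193.3882 g FAME; Y = 92.51%


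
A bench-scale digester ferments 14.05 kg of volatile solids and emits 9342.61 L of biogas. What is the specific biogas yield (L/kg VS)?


Y = V / VS
= 9342.61 / 14.05
= 664.9544 L/kg VS

664.9544 L/kg VS


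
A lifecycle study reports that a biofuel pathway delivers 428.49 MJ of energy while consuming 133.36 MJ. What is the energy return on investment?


EROI = E_out / E_in
= 428.49 / 133.36
= 3.2130

3.2130


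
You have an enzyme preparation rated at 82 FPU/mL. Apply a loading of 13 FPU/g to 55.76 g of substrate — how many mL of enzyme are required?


V = dosage * m_sub / activity
V = 13 * 55.76 / 82
V = 8.8400 mL

8.8400 mL


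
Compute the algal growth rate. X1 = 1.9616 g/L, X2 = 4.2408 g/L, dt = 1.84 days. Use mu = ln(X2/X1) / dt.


mu = ln(X2/X1) / dt
= ln(4.2408/1.9616) / 1.84
= 0.4190 per day

0.4190 per day


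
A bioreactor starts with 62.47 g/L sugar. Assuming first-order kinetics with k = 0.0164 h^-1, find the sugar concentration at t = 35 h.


S = S0 * exp(-k * t)
S = 62.47 * exp(-0.0164 * 35)
S = 35.1873 g/L

35.1873 g/L


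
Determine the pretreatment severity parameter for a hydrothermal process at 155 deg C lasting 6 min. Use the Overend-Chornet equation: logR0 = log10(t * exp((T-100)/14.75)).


logR0 = log10(t * exp((T - 100) / 14.75))
= log10(6 * exp((155 - 100) / 14.75))
= 2.3976

2.3976


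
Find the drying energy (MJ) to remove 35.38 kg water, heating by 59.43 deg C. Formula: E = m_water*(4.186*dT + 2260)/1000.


E = m_water * (4.186 * dT + 2260) / 1000
= 35.38 * (4.186 * 59.43 + 2260) / 1000
= 88.7604 MJ

88.7604 MJ


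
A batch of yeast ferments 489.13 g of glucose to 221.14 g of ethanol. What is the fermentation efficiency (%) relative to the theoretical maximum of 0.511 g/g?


Fermentation efficiency = (actual / (0.511 * glucose)) * 100
= (221.14 / (0.511 * 489.13)) * 100
= 88.4753%

88.4753%


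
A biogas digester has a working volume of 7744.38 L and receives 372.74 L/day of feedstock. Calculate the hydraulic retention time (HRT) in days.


HRT = V / Q
= 7744.38 / 372.74
= 20.7769 days

20.7769 days


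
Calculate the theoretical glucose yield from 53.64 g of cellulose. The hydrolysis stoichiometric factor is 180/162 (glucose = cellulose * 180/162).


glucose = cellulose * 180/162
= 53.64 * 180/162
= 59.6000 g

59.6000 g


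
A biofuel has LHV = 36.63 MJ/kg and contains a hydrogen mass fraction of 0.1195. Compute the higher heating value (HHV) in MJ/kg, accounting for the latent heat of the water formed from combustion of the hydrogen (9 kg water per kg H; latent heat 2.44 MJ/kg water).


HHV = LHV + H_frac * 9 * 2.44
= 36.63 + 0.1195 * 9 * 2.44
= 39.2542 MJ/kg

39.2542 MJ/kg


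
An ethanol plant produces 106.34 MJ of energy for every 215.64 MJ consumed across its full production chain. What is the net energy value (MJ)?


NEV = E_out - E_in
= 106.34 - 215.64
= -109.3000 MJ

-109.3000 MJ


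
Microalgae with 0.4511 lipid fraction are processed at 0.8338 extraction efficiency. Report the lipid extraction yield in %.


Y = lipid_content * extraction_eff * 100
= 0.4511 * 0.8338 * 100
= 37.6127%

37.6127%


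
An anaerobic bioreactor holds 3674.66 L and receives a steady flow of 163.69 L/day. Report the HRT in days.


HRT = V / Q
= 3674.66 / 163.69
= 22.4489 days

22.4489 days


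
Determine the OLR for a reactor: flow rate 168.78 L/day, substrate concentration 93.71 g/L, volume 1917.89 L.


OLR = Q * S / V
= 168.78 * 93.71 / 1917.89
= 8.2468 g/L/day

8.2468 g/L/day


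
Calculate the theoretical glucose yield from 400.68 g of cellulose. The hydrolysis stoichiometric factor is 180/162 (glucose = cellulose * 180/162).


glucose = cellulose * 180/162
= 400.68 * 180/162
= 445.2000 g

445.2000 g


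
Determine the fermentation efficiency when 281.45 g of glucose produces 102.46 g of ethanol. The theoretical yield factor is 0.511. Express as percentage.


Fermentation efficiency = (actual / (0.511 * glucose)) * 100
= (102.46 / (0.511 * 281.45)) * 100
= 71.2414%

71.2414%


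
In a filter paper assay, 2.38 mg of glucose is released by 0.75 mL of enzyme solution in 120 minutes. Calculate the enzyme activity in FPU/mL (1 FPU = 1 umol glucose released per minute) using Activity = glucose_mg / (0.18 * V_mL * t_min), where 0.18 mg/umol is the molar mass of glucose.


Activity = glucose_mg / (0.18 mg/umol * V_mL * t_min)
= 2.38 / (0.18 * 0.75 * 120)
= 0.1469 FPU/mL

0.1469 FPU/mL


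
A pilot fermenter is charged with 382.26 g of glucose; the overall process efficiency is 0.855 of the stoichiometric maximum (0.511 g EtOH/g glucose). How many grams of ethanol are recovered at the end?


Actual ethanol: m = 0.511 * 382.26 * 0.855
m = 167.0113 g

167.0113 g


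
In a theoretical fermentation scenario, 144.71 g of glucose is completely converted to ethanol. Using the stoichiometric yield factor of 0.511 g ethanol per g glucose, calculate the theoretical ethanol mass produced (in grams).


Theoretical ethanol yield: m_EtOH = 0.511 * m_glucose
m_EtOH = 0.511 * 144.71 = 73.9468 g

73.9468 g


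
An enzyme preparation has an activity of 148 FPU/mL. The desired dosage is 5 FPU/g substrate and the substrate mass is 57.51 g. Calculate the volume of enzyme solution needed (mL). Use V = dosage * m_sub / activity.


V = dosage * m_sub / activity
V = 5 * 57.51 / 148
V = 1.9429 mL

1.9429 mL


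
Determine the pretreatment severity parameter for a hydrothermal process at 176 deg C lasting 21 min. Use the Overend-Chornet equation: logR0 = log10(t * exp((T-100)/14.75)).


logR0 = log10(t * exp((T - 100) / 14.75))
= log10(21 * exp((176 - 100) / 14.75))
= 3.5599

3.5599


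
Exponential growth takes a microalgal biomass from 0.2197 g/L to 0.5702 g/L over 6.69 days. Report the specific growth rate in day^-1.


mu = ln(X2/X1) / dt
= ln(0.5702/0.2197) / 6.69
= 0.1426 per day

0.1426 per day


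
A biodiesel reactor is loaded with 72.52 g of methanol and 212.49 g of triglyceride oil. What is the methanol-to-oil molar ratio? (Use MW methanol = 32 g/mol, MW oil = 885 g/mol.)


Molar ratio = n_MeOH / n_oil = (MeOH/32) / (oil/885) = (MeOH * 885) / (32 * oil)
= (72.52 * 885) / (32 * 212.49)
= 9.4387

9.4387


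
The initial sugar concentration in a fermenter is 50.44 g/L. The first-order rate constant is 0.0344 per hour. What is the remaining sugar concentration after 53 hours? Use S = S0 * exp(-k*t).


S = S0 * exp(-k * t)
S = 50.44 * exp(-0.0344 * 53)
S = 8.1465 g/L

8.1465 g/L


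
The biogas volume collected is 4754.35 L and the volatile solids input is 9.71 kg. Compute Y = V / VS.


Y = V / VS
= 4754.35 / 9.71
= 489.6344 L/kg VS

489.6344 L/kg VS


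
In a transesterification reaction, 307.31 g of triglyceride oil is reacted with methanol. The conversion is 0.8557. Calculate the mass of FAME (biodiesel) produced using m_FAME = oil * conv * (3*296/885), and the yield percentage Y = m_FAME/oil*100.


m_FAME = oil * conv * (3 * 296 / 885) = oil * conv * (888/885)
= 307.31 * 0.8557 * 888 / 885
= 263.8566 g
Y = m_FAME / oil * 100 = conv * (888/885) * 100
= 0.8557 * 888 / 885 * 100
= 85.86%

263.8566 g FAME; Y = 85.86%


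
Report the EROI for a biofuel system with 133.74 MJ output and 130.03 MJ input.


EROI = E_out / E_in
= 133.74 / 130.03
= 1.0285

1.0285


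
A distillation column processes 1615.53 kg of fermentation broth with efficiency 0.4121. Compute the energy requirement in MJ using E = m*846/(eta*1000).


E = m * 846 / (eta * 1000)
= 1615.53 * 846 / (0.4121 * 1000)
= 3316.5212 MJ

3316.5212 MJ


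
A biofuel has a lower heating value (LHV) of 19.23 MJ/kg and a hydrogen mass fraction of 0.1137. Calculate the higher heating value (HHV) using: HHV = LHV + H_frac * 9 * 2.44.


HHV = LHV + H_frac * 9 * 2.44
= 19.23 + 0.1137 * 9 * 2.44
= 21.7269 MJ/kg

21.7269 MJ/kg


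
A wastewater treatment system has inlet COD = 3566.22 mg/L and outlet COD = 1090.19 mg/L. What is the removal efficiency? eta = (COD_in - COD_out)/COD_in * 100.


eta = (COD_in - COD_out) / COD_in * 100
= (3566.22 - 1090.19) / 3566.22 * 100
= 69.4301%

69.4301%


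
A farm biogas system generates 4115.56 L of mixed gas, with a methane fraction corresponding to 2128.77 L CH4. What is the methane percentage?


CH4% = V_CH4 / V_total * 100
= 2128.77 / 4115.56 * 100
= 51.7249%

51.7249%


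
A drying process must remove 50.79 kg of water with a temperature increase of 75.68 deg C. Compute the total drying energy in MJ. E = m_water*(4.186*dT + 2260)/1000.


E = m_water * (4.186 * dT + 2260) / 1000
= 50.79 * (4.186 * 75.68 + 2260) / 1000
= 130.8755 MJ

130.8755 MJ


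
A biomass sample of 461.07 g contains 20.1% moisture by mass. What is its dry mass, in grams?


Wd = Ww * (1 - MC/100)
= 461.07 * (1 - 20.1/100)
= 368.3949 g

368.3949 g


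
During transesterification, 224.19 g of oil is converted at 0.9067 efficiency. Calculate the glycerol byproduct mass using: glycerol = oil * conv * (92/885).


glycerol = oil * conv * (92/885)
= 224.19 * 0.9067 * 92 / 885
= 21.1312 g

21.1312 g


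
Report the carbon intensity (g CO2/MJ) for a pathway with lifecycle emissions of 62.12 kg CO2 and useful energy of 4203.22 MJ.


CI = CO2 * 1000 / E
= 62.12 * 1000 / 4203.22
= 14.7791 g CO2/MJ

14.7791 g CO2/MJ


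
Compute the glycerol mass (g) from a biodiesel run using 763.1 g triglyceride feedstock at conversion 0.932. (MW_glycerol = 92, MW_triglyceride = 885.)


glycerol = oil * conv * (92/885)
= 763.1 * 0.932 * 92 / 885
= 73.9336 g

73.9336 g


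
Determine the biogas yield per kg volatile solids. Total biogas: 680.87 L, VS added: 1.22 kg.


Y = V / VS
= 680.87 / 1.22
= 558.0902 L/kg VS

558.0902 L/kg VS


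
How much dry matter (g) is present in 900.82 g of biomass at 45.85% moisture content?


Wd = Ww * (1 - MC/100)
= 900.82 * (1 - 45.85/100)
= 487.7940 g

487.7940 g


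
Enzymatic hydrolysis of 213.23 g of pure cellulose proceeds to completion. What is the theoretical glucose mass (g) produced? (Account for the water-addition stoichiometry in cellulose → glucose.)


glucose = cellulose * 180/162
= 213.23 * 180/162
= 236.9222 g

236.9222 g


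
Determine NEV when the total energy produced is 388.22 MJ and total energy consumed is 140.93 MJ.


NEV = E_out - E_in
= 388.22 - 140.93
= 247.2900 MJ

247.2900 MJ


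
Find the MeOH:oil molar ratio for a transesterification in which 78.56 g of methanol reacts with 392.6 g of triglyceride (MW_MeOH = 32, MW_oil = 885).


Molar ratio = n_MeOH / n_oil = (MeOH/32) / (oil/885) = (MeOH * 885) / (32 * oil)
= (78.56 * 885) / (32 * 392.6)
= 5.5341

5.5341


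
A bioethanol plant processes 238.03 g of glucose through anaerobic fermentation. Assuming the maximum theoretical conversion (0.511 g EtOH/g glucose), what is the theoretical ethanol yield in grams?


Theoretical ethanol yield: m_EtOH = 0.511 * m_glucose
m_EtOH = 0.511 * 238.03 = 121.6333 g

121.6333 g


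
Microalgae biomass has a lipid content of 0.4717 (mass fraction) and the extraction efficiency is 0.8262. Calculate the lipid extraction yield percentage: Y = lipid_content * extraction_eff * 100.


Y = lipid_content * extraction_eff * 100
= 0.4717 * 0.8262 * 100
= 38.9719%

38.9719%


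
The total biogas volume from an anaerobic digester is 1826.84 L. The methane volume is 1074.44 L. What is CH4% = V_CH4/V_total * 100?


CH4% = V_CH4 / V_total * 100
= 1074.44 / 1826.84 * 100
= 58.8141%

58.8141%


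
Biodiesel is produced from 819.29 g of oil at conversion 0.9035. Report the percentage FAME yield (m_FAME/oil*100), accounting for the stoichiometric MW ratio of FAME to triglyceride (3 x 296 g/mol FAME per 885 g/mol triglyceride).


m_FAME = oil * conv * (3 * 296 / 885) = oil * conv * (888/885)
= 819.29 * 0.9035 * 888 / 885
= 742.7378 g
Y = m_FAME / oil * 100 = conv * (888/885) * 100
= 0.9035 * 888 / 885 * 100
= 90.66%

90.66%


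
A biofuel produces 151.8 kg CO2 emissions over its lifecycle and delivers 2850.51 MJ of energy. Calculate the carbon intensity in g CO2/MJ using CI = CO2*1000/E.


CI = CO2 * 1000 / E
= 151.8 * 1000 / 2850.51
= 53.2536 g CO2/MJ

53.2536 g CO2/MJ


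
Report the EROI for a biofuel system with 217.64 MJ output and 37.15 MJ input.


EROI = E_out / E_in
= 217.64 / 37.15
= 5.8584

5.8584


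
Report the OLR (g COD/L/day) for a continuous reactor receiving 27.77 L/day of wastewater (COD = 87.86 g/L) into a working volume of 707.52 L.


OLR = Q * S / V
= 27.77 * 87.86 / 707.52
= 3.4485 g/L/day

3.4485 g/L/day


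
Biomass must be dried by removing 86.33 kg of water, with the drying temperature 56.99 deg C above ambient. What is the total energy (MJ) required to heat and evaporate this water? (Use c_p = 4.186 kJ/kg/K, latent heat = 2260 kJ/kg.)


E = m_water * (4.186 * dT + 2260) / 1000
= 86.33 * (4.186 * 56.99 + 2260) / 1000
= 215.7007 MJ

215.7007 MJ


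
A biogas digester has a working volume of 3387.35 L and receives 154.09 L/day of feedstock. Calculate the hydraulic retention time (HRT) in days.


HRT = V / Q
= 3387.35 / 154.09
= 21.9829 days

21.9829 days


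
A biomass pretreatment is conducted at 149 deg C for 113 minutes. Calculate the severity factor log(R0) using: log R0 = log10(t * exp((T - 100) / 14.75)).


logR0 = log10(t * exp((T - 100) / 14.75))
= log10(113 * exp((149 - 100) / 14.75))
= 3.4958

3.4958


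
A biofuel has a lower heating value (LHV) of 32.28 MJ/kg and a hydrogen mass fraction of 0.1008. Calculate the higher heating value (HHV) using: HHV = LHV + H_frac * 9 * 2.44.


HHV = LHV + H_frac * 9 * 2.44
= 32.28 + 0.1008 * 9 * 2.44
= 34.4936 MJ/kg

34.4936 MJ/kg


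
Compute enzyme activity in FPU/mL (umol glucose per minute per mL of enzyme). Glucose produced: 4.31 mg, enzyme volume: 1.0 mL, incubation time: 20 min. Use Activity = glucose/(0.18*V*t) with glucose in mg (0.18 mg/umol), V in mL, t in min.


Activity = glucose_mg / (0.18 mg/umol * V_mL * t_min)
= 4.31 / (0.18 * 1.0 * 20)
= 1.1972 FPU/mL

1.1972 FPU/mL


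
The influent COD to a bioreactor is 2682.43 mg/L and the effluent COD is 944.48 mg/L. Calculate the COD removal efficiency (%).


eta = (COD_in - COD_out) / COD_in * 100
= (2682.43 - 944.48) / 2682.43 * 100
= 64.7901%

64.7901%


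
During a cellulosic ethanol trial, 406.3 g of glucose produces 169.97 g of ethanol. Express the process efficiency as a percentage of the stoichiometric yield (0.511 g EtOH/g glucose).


Fermentation efficiency = (actual / (0.511 * glucose)) * 100
= (169.97 / (0.511 * 406.3)) * 100
= 81.8662%

81.8662%


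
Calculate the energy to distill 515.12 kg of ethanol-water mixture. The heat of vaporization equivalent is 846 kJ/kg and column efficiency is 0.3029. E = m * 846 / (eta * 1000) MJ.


E = m * 846 / (eta * 1000)
= 515.12 * 846 / (0.3029 * 1000)
= 1438.7307 MJ

1438.7307 MJ


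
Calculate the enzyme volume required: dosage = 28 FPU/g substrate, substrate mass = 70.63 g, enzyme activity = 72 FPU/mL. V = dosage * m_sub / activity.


V = dosage * m_sub / activity
V = 28 * 70.63 / 72
V = 27.4672 mL

27.4672 mL


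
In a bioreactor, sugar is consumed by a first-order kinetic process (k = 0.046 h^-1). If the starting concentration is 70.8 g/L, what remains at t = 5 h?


S = S0 * exp(-k * t)
S = 70.8 * exp(-0.046 * 5)
S = 56.2530 g/L

56.2530 g/L


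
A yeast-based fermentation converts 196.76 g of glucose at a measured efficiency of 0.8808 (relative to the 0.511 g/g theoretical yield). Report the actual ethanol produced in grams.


Actual ethanol: m = 0.511 * 196.76 * 0.8808
m = 88.5595 g

88.5595 g


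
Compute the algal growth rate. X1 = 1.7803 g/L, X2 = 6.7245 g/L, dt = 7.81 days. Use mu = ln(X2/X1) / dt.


mu = ln(X2/X1) / dt
= ln(6.7245/1.7803) / 7.81
= 0.1702 per day

0.1702 per day


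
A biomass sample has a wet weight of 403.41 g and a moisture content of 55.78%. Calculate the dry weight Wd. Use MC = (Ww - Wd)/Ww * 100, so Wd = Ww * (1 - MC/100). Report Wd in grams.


Wd = Ww * (1 - MC/100)
= 403.41 * (1 - 55.78/100)
= 178.3879 g

178.3879 g


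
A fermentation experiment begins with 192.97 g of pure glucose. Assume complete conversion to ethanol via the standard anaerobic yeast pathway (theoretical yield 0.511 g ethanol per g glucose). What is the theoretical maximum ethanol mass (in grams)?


Theoretical ethanol yield: m_EtOH = 0.511 * m_glucose
m_EtOH = 0.511 * 192.97 = 98.6077 g

98.6077 g


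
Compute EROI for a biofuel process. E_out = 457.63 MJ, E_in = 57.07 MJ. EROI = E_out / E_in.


EROI = E_out / E_in
= 457.63 / 57.07
= 8.0187

8.0187


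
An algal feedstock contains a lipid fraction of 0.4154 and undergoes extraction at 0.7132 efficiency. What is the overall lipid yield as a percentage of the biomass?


Y = lipid_content * extraction_eff * 100
= 0.4154 * 0.7132 * 100
= 29.6263%

29.6263%


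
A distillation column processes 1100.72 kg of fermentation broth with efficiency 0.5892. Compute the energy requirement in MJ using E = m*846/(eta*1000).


E = m * 846 / (eta * 1000)
= 1100.72 * 846 / (0.5892 * 1000)
= 1580.4635 MJ

1580.4635 MJ


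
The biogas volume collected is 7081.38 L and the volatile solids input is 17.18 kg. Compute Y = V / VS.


Y = V / VS
= 7081.38 / 17.18
= 412.1874 L/kg VS

412.1874 L/kg VS


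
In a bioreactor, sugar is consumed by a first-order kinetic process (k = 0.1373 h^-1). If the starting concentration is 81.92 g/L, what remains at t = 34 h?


S = S0 * exp(-k * t)
S = 81.92 * exp(-0.1373 * 34)
S = 0.7692 g/L

0.7692 g/L


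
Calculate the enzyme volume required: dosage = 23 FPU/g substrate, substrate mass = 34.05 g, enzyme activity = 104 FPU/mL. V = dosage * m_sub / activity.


V = dosage * m_sub / activity
V = 23 * 34.05 / 104
V = 7.5303 mL

7.5303 mL


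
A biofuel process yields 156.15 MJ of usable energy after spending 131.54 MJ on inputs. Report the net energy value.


NEV = E_out - E_in
= 156.15 - 131.54
= 24.6100 MJ

24.6100 MJ


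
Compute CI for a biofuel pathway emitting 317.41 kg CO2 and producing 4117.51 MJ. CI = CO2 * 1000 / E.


CI = CO2 * 1000 / E
= 317.41 * 1000 / 4117.51
= 77.0879 g CO2/MJ

77.0879 g CO2/MJ


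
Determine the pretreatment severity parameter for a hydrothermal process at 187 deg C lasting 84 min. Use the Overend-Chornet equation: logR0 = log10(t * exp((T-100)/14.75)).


logR0 = log10(t * exp((T - 100) / 14.75))
= log10(84 * exp((187 - 100) / 14.75))
= 4.4859

4.4859


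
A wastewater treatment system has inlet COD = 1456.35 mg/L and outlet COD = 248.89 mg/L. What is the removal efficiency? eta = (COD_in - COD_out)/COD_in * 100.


eta = (COD_in - COD_out) / COD_in * 100
= (1456.35 - 248.89) / 1456.35 * 100
= 82.9100%

82.9100%


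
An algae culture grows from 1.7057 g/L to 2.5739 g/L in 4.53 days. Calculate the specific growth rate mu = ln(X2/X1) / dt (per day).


mu = ln(X2/X1) / dt
= ln(2.5739/1.7057) / 4.53
= 0.0908 per day

0.0908 per day


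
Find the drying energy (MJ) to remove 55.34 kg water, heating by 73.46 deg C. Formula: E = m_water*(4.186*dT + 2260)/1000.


E = m_water * (4.186 * dT + 2260) / 1000
= 55.34 * (4.186 * 73.46 + 2260) / 1000
= 142.0856 MJ

142.0856 MJ


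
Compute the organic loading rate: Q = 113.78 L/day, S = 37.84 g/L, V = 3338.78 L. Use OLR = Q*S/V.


OLR = Q * S / V
= 113.78 * 37.84 / 3338.78
= 1.2895 g/L/day

1.2895 g/L/day


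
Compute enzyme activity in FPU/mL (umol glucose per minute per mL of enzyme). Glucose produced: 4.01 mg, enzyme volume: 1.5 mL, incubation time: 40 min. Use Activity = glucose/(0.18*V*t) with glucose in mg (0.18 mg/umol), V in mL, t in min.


Activity = glucose_mg / (0.18 mg/umol * V_mL * t_min)
= 4.01 / (0.18 * 1.5 * 40)
= 0.3713 FPU/mL

0.3713 FPU/mL


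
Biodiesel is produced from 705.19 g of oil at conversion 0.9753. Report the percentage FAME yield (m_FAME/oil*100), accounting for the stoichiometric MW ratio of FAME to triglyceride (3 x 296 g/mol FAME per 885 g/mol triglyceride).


m_FAME = oil * conv * (3 * 296 / 885) = oil * conv * (888/885)
= 705.19 * 0.9753 * 888 / 885
= 690.1032 g
Y = m_FAME / oil * 100 = conv * (888/885) * 100
= 0.9753 * 888 / 885 * 100
= 97.86%

97.86%


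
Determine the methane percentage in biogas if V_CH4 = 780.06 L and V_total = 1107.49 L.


CH4% = V_CH4 / V_total * 100
= 780.06 / 1107.49 * 100
= 70.4349%

70.4349%


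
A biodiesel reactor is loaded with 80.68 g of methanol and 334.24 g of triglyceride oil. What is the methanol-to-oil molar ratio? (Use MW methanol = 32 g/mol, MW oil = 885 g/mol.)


Molar ratio = n_MeOH / n_oil = (MeOH/32) / (oil/885) = (MeOH * 885) / (32 * oil)
= (80.68 * 885) / (32 * 334.24)
= 6.6758

6.6758


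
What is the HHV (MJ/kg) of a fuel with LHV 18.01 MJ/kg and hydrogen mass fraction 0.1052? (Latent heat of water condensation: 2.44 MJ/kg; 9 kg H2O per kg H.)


HHV = LHV + H_frac * 9 * 2.44
= 18.01 + 0.1052 * 9 * 2.44
= 20.3202 MJ/kg

20.3202 MJ/kg


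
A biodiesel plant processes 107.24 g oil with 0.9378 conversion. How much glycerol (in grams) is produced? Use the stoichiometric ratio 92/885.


glycerol = oil * conv * (92/885)
= 107.24 * 0.9378 * 92 / 885
= 10.4547 g

10.4547 g


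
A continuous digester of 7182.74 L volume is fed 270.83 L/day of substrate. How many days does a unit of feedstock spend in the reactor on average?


HRT = V / Q
= 7182.74 / 270.83
= 26.5212 days

26.5212 days


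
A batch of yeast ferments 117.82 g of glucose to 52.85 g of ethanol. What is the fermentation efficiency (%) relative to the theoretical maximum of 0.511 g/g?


Fermentation efficiency = (actual / (0.511 * glucose)) * 100
= (52.85 / (0.511 * 117.82)) * 100
= 87.7819%

87.7819%


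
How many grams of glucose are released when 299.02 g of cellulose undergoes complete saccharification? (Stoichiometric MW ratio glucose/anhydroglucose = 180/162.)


glucose = cellulose * 180/162
= 299.02 * 180/162
= 332.2444 g

332.2444 g


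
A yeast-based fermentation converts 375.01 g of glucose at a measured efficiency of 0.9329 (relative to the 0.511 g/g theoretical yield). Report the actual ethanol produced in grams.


Actual ethanol: m = 0.511 * 375.01 * 0.9329
m = 178.7717 g

178.7717 g


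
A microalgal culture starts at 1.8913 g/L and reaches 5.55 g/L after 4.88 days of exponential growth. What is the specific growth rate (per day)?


mu = ln(X2/X1) / dt
= ln(5.55/1.8913) / 4.88
= 0.2206 per day

0.2206 per day


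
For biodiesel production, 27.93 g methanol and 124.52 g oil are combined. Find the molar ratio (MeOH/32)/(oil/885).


Molar ratio = n_MeOH / n_oil = (MeOH/32) / (oil/885) = (MeOH * 885) / (32 * oil)
= (27.93 * 885) / (32 * 124.52)
= 6.2033

6.2033


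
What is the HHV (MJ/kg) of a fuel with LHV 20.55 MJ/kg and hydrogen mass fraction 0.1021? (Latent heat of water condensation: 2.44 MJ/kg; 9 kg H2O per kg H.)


HHV = LHV + H_frac * 9 * 2.44
= 20.55 + 0.1021 * 9 * 2.44
= 22.7921 MJ/kg

22.7921 MJ/kg


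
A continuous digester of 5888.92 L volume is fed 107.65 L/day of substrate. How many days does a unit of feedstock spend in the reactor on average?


HRT = V / Q
= 5888.92 / 107.65
= 54.7043 days

54.7043 days


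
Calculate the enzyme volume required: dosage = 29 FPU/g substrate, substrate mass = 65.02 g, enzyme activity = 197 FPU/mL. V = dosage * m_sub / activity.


V = dosage * m_sub / activity
V = 29 * 65.02 / 197
V = 9.5715 mL

9.5715 mL


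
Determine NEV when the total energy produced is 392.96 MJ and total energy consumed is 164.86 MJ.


NEV = E_out - E_in
= 392.96 - 164.86
= 228.1000 MJ

228.1000 MJ


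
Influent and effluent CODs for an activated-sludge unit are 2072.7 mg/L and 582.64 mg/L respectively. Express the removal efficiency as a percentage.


eta = (COD_in - COD_out) / COD_in * 100
= (2072.7 - 582.64) / 2072.7 * 100
= 71.8898%

71.8898%


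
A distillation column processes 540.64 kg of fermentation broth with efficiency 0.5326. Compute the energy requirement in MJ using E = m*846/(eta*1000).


E = m * 846 / (eta * 1000)
= 540.64 * 846 / (0.5326 * 1000)
= 858.7710 MJ

858.7710 MJ


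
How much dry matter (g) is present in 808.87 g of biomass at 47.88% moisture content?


Wd = Ww * (1 - MC/100)
= 808.87 * (1 - 47.88/100)
= 421.5830 g

421.5830 g


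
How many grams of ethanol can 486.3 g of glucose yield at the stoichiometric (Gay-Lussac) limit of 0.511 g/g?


Theoretical ethanol yield: m_EtOH = 0.511 * m_glucose
m_EtOH = 0.511 * 486.3 = 248.4993 g

248.4993 g


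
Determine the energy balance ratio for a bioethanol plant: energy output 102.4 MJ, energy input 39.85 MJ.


EROI = E_out / E_in
= 102.4 / 39.85
= 2.5696

2.5696


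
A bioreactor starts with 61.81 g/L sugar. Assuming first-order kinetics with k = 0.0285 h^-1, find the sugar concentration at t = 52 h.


S = S0 * exp(-k * t)
S = 61.81 * exp(-0.0285 * 52)
S = 14.0422 g/L

14.0422 g/L


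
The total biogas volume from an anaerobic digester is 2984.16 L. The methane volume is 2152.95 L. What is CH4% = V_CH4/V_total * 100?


CH4% = V_CH4 / V_total * 100
= 2152.95 / 2984.16 * 100
= 72.1459%

72.1459%


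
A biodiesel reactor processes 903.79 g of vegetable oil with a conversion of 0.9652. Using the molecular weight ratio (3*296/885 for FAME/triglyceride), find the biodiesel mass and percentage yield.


m_FAME = oil * conv * (3 * 296 / 885) = oil * conv * (888/885)
= 903.79 * 0.9652 * 888 / 885
= 875.2952 g
Y = m_FAME / oil * 100 = conv * (888/885) * 100
= 0.9652 * 888 / 885 * 100
= 96.85%

875.2952 g FAME; Y = 96.85%


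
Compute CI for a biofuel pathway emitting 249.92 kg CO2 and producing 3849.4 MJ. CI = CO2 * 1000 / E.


CI = CO2 * 1000 / E
= 249.92 * 1000 / 3849.4
= 64.9244 g CO2/MJ

64.9244 g CO2/MJ


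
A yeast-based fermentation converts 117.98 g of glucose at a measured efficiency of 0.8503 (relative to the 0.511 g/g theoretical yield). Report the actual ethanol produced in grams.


Actual ethanol: m = 0.511 * 117.98 * 0.8503
m = 51.2627 g

51.2627 g


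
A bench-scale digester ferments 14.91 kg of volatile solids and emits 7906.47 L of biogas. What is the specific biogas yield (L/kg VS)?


Y = V / VS
= 7906.47 / 14.91
= 530.2797 L/kg VS

530.2797 L/kg VS


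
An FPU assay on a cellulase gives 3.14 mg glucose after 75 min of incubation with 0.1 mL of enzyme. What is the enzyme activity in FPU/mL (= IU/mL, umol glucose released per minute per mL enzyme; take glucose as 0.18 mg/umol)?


Activity = glucose_mg / (0.18 mg/umol * V_mL * t_min)
= 3.14 / (0.18 * 0.1 * 75)
= 2.3259 FPU/mL

2.3259 FPU/mL


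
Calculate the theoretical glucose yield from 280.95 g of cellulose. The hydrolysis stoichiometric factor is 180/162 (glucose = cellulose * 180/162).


glucose = cellulose * 180/162
= 280.95 * 180/162
= 312.1667 g

312.1667 g


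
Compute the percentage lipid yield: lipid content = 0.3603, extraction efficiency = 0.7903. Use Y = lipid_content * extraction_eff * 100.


Y = lipid_content * extraction_eff * 100
= 0.3603 * 0.7903 * 100
= 28.4745%

28.4745%


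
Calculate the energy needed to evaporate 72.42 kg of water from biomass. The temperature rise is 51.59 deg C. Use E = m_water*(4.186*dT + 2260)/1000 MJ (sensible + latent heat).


E = m_water * (4.186 * dT + 2260) / 1000
= 72.42 * (4.186 * 51.59 + 2260) / 1000
= 179.3087 MJ

179.3087 MJ


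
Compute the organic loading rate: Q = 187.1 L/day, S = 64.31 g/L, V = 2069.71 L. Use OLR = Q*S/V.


OLR = Q * S / V
= 187.1 * 64.31 / 2069.71
= 5.8136 g/L/day

5.8136 g/L/day


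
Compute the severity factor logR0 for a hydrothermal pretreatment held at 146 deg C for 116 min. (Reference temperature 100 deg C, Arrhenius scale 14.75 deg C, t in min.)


logR0 = log10(t * exp((T - 100) / 14.75))
= log10(116 * exp((146 - 100) / 14.75))
= 3.4189

3.4189


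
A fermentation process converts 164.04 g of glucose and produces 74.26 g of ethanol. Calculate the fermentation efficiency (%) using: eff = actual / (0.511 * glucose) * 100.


Fermentation efficiency = (actual / (0.511 * glucose)) * 100
= (74.26 / (0.511 * 164.04)) * 100
= 88.5899%

88.5899%


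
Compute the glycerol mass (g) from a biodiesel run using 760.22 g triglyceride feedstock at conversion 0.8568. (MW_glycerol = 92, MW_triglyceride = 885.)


glycerol = oil * conv * (92/885)
= 760.22 * 0.8568 * 92 / 885
= 67.7116 g

67.7116 g


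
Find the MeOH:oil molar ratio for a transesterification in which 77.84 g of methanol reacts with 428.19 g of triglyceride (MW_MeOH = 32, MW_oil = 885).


Molar ratio = n_MeOH / n_oil = (MeOH/32) / (oil/885) = (MeOH * 885) / (32 * oil)
= (77.84 * 885) / (32 * 428.19)
= 5.0276

5.0276


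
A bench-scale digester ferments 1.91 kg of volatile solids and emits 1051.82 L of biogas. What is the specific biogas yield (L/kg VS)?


Y = V / VS
= 1051.82 / 1.91
= 550.6911 L/kg VS

550.6911 L/kg VS


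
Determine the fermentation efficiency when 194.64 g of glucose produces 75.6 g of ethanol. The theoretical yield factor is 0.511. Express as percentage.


Fermentation efficiency = (actual / (0.511 * glucose)) * 100
= (75.6 / (0.511 * 194.64)) * 100
= 76.0097%

76.0097%


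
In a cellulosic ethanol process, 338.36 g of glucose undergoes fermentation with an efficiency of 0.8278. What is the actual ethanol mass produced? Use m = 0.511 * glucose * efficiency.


Actual ethanol: m = 0.511 * 338.36 * 0.8278
m = 143.1282 g

143.1282 g


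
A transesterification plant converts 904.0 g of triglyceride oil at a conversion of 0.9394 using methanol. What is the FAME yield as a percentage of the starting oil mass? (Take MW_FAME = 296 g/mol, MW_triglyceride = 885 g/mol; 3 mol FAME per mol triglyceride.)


m_FAME = oil * conv * (3 * 296 / 885) = oil * conv * (888/885)
= 904.0 * 0.9394 * 888 / 885
= 852.0963 g
Y = m_FAME / oil * 100 = conv * (888/885) * 100
= 0.9394 * 888 / 885 * 100
= 94.26%

94.26%


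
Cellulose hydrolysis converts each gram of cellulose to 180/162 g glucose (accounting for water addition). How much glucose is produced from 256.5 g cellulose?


glucose = cellulose * 180/162
= 256.5 * 180/162
= 285.0000 g

285.0000 g


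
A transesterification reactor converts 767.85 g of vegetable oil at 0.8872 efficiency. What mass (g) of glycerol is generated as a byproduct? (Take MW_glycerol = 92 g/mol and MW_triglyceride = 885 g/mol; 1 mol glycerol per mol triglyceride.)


glycerol = oil * conv * (92/885)
= 767.85 * 0.8872 * 92 / 885
= 70.8178 g

70.8178 g


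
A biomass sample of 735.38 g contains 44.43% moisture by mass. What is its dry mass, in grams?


Wd = Ww * (1 - MC/100)
= 735.38 * (1 - 44.43/100)
= 408.6507 g

408.6507 g


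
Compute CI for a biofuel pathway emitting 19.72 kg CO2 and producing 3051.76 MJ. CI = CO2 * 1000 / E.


CI = CO2 * 1000 / E
= 19.72 * 1000 / 3051.76
= 6.4618 g CO2/MJ

6.4618 g CO2/MJ


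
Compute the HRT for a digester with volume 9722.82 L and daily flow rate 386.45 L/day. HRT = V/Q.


HRT = V / Q
= 9722.82 / 386.45
= 25.1593 days

25.1593 days


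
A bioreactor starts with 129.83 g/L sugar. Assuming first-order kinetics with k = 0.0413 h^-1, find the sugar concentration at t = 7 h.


S = S0 * exp(-k * t)
S = 129.83 * exp(-0.0413 * 7)
S = 97.2345 g/L

97.2345 g/L


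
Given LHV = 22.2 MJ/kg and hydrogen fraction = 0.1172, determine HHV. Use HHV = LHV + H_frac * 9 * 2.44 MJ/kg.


HHV = LHV + H_frac * 9 * 2.44
= 22.2 + 0.1172 * 9 * 2.44
= 24.7737 MJ/kg

24.7737 MJ/kg


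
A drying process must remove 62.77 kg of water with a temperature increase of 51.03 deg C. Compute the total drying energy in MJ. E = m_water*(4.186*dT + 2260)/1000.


E = m_water * (4.186 * dT + 2260) / 1000
= 62.77 * (4.186 * 51.03 + 2260) / 1000
= 155.2686 MJ

155.2686 MJ


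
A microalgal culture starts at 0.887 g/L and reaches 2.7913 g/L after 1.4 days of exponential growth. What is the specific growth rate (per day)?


mu = ln(X2/X1) / dt
= ln(2.7913/0.887) / 1.4
= 0.8189 per day

0.8189 per day


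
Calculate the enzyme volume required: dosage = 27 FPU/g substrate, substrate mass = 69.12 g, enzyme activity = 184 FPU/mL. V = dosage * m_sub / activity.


V = dosage * m_sub / activity
V = 27 * 69.12 / 184
V = 10.1426 mL

10.1426 mL


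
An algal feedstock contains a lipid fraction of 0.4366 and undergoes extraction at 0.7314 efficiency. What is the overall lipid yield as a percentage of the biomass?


Y = lipid_content * extraction_eff * 100
= 0.4366 * 0.7314 * 100
= 31.9329%

31.9329%


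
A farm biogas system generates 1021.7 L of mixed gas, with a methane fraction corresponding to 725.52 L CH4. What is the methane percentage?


CH4% = V_CH4 / V_total * 100
= 725.52 / 1021.7 * 100
= 71.0111%

71.0111%


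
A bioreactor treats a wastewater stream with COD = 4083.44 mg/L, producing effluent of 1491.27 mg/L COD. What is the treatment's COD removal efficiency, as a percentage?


eta = (COD_in - COD_out) / COD_in * 100
= (4083.44 - 1491.27) / 4083.44 * 100
= 63.4801%

63.4801%


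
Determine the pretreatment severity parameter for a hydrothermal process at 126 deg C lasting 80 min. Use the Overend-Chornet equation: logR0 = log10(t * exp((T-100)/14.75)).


logR0 = log10(t * exp((T - 100) / 14.75))
= log10(80 * exp((126 - 100) / 14.75))
= 2.6686

2.6686


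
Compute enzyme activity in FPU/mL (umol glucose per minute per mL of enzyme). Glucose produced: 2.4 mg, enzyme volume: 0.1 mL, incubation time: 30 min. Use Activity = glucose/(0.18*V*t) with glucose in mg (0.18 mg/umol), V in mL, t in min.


Activity = glucose_mg / (0.18 mg/umol * V_mL * t_min)
= 2.4 / (0.18 * 0.1 * 30)
= 4.4444 FPU/mL

4.4444 FPU/mL


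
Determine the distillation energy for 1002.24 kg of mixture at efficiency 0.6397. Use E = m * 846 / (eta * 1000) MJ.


E = m * 846 / (eta * 1000)
= 1002.24 * 846 / (0.6397 * 1000)
= 1325.4573 MJ

1325.4573 MJ


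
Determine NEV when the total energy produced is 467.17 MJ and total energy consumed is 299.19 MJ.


NEV = E_out - E_in
= 467.17 - 299.19
= 167.9800 MJ

167.9800 MJ


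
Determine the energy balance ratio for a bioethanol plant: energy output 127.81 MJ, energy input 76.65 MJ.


EROI = E_out / E_in
= 127.81 / 76.65
= 1.6674

1.6674


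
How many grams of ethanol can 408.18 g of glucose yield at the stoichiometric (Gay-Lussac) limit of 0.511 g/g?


Theoretical ethanol yield: m_EtOH = 0.511 * m_glucose
m_EtOH = 0.511 * 408.18 = 208.5800 g

208.5800 g


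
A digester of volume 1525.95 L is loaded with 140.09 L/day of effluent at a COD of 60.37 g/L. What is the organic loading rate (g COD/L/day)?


OLR = Q * S / V
= 140.09 * 60.37 / 1525.95
= 5.5423 g/L/day

5.5423 g/L/day


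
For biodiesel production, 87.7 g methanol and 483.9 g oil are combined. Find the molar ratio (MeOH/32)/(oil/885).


Molar ratio = n_MeOH / n_oil = (MeOH/32) / (oil/885) = (MeOH * 885) / (32 * oil)
= (87.7 * 885) / (32 * 483.9)
= 5.0123

5.0123


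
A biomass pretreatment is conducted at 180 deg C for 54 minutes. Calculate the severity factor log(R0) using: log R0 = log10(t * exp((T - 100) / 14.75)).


logR0 = log10(t * exp((T - 100) / 14.75))
= log10(54 * exp((180 - 100) / 14.75))
= 4.0879

4.0879


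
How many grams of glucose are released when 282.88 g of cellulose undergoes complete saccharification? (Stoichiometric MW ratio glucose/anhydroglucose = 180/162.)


glucose = cellulose * 180/162
= 282.88 * 180/162
= 314.3111 g

314.3111 g


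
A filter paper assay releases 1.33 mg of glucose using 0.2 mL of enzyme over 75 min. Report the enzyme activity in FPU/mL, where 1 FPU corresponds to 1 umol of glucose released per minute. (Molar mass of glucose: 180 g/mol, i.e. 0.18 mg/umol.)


Activity = glucose_mg / (0.18 mg/umol * V_mL * t_min)
= 1.33 / (0.18 * 0.2 * 75)
= 0.4926 FPU/mL

0.4926 FPU/mL


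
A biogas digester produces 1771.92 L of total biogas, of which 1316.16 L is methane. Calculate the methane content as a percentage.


CH4% = V_CH4 / V_total * 100
= 1316.16 / 1771.92 * 100
= 74.2787%

74.2787%
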